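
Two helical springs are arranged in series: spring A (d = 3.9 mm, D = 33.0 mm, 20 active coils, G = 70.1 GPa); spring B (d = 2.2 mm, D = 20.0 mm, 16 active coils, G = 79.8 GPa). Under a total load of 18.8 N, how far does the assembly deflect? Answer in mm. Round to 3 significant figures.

17.0 mm

k_A = Gd⁴/(8D³N_a) = (70.1×10³)(3.9⁴)/(8·33.0³·20) = 2.8204 N/mm
k_B = Gd⁴/(8D³N_a) = (79.8×10³)(2.2⁴)/(8·20.0³·16) = 1.8255 N/mm
Series: 1/k_eq = 1/2.8204 + 1/1.8255 = 0.90234; k_eq = 1.1082 N/mm
δ = F/k_eq = 18.8/1.1082 = 16.964 mm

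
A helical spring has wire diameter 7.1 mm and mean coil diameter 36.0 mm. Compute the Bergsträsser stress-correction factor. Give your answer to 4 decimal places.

C = D/d = 36.0/7.1 = 5.0704
K_B = (4C+2)/(4C−3) = 22.282/17.282 = 1.2893

1.2893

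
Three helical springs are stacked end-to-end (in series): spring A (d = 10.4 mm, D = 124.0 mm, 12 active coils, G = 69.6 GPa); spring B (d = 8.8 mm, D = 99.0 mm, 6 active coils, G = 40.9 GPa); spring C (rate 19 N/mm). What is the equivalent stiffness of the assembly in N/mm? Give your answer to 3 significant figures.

k_A = Gd⁴/(8D³N_a) = (69.6×10³)(10.4⁴)/(8·124.0³·12) = 4.4484 N/mm
k_B = Gd⁴/(8D³N_a) = (40.9×10³)(8.8⁴)/(8·99.0³·6) = 5.2663 N/mm
Series: 1/k_eq = 1/4.4484 + 1/5.2663 + 1/19 = 0.46732; k_eq = 2.1399 N/mm

2.14 N/mm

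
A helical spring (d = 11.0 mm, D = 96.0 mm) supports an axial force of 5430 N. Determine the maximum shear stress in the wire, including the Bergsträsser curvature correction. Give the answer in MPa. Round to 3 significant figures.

1150 MPa

Spring index C = D/d = 96.0/11.0 = 8.7273
K_B = (4C+2)/(4C−3) = 36.909/31.909 = 1.1567
τ₀ = 8FD/(πd³) = 8·5430·96.0/(π·11.0³) = 4.17024e+06/4181.5 = 997.32 MPa
τ_max = K·τ₀ = 1.1567 × 997.32 = 1153.6 MPa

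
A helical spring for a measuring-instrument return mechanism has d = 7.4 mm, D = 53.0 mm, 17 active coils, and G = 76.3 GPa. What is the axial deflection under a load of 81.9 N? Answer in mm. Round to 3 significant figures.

k = Gd⁴/(8D³N_a) = (76.3×10³)(7.4⁴)/(8·53.0³·17) = 11.3 N/mm
δ = F/k = 81.9 / 11.3 = 7.2477 mm

7.25 mm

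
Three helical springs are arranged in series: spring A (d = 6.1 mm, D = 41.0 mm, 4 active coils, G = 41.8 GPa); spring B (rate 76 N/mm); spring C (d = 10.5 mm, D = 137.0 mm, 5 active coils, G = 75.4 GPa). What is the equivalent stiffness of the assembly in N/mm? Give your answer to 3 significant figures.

k_A = Gd⁴/(8D³N_a) = (41.8×10³)(6.1⁴)/(8·41.0³·4) = 26.242 N/mm
k_C = Gd⁴/(8D³N_a) = (75.4×10³)(10.5⁴)/(8·137.0³·5) = 8.9106 N/mm
Series: 1/k_eq = 1/26.242 + 1/76 + 1/8.9106 = 0.16349; k_eq = 6.1165 N/mm

6.12 N/mm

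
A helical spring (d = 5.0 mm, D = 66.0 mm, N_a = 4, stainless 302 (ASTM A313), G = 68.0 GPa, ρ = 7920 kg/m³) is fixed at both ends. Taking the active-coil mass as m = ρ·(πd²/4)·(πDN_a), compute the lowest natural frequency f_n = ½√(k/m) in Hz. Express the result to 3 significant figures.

k = Gd⁴/(8D³N_a) = (68.0×10³)(5.0⁴)/(8·66.0³·4) = 4.6196 N/mm = 4619.6 N/m
Wire length L = πDN_a = π·66.0·4 = 829.38 mm
m = ρ·(πd²/4)·L = 7920 × 19.635×10⁻⁶ m² × 0.82938 m = 0.12898 kg
f_n = ½√(k/m) = 0.5·√(4619.6/0.12898) = 0.5·√(35818) = 94.628 Hz

94.6 Hz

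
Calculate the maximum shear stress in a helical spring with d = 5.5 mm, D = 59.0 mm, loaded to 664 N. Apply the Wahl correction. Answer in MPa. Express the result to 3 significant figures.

Spring index C = D/d = 59.0/5.5 = 10.7273
K_W = (4C−1)/(4C−4) + 0.615/C = 41.909/38.909 + 0.0573 = 1.1344
τ₀ = 8FD/(πd³) = 8·664·59.0/(π·5.5³) = 313408/522.68 = 599.61 MPa
τ_max = K·τ₀ = 1.1344 × 599.61 = 680.22 MPa

680 MPa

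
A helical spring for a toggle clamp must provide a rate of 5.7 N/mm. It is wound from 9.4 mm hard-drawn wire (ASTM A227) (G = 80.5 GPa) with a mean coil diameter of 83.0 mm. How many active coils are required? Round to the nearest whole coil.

24

N_a = Gd⁴/(8D³k) = (80.5×10³ × 9.4⁴)/(8 × 83.0³ × 5.7)
    = 6.28503e+08 / 2.60735e+07 = 24.11 → 24 coils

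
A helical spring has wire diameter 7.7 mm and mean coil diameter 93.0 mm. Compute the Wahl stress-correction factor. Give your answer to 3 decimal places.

1.119

C = D/d = 93.0/7.7 = 12.0779
K_W = (4C−1)/(4C−4) + 0.615/C = 47.312/44.312 + 0.0509 = 1.1186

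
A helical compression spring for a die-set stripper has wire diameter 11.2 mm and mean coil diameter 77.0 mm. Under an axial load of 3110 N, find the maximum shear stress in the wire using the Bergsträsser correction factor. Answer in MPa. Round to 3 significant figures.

Spring index C = D/d = 77.0/11.2 = 6.8750
K_B = (4C+2)/(4C−3) = 29.500/24.500 = 1.2041
τ₀ = 8FD/(πd³) = 8·3110·77.0/(π·11.2³) = 1.91576e+06/4413.7 = 434.05 MPa
τ_max = K·τ₀ = 1.2041 × 434.05 = 522.63 MPa

523 MPa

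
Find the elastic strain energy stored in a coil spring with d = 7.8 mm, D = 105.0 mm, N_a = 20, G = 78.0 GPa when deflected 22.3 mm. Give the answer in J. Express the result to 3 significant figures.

k = Gd⁴/(8D³N_a) = (78.0×10³)(7.8⁴)/(8·105.0³·20) = 1.5588 N/mm
U = ½kδ² = 0.5 × 1.5588 × 22.3² = 387.58 N·mm = 0.38758 J

0.388 J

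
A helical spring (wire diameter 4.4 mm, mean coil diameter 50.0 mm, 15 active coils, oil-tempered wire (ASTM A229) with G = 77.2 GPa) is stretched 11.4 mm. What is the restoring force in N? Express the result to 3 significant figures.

22.0 N

k = Gd⁴/(8D³N_a) = (77.2×10³)(4.4⁴)/(8·50.0³·15) = 1.929 N/mm
F = k·δ = 1.929 × 11.4 = 21.991 N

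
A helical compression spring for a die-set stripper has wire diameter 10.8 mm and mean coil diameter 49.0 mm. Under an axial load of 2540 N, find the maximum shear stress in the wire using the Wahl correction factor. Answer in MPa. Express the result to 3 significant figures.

339 MPa

Spring index C = D/d = 49.0/10.8 = 4.5370
K_W = (4C−1)/(4C−4) + 0.615/C = 17.148/14.148 + 0.1356 = 1.3476
τ₀ = 8FD/(πd³) = 8·2540·49.0/(π·10.8³) = 995680/3957.5 = 251.59 MPa
τ_max = K·τ₀ = 1.3476 × 251.59 = 339.05 MPa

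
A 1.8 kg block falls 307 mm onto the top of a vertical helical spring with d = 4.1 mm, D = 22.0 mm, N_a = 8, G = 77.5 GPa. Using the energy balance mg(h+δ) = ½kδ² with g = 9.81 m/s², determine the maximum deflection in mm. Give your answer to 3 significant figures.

k = Gd⁴/(8D³N_a) = (77.5×10³)(4.1⁴)/(8·22.0³·8) = 32.136 N/mm
W = mg = 1.8 × 9.81 = 17.658 N
½kδ² − Wδ − Wh = 0 → δ = (W + √(W² + 2kWh))/k
δ = (17.658 + √(311.8 + 348417))/32.136 = (17.658 + 590.53)/32.136 = 18.926 mm

18.9 mm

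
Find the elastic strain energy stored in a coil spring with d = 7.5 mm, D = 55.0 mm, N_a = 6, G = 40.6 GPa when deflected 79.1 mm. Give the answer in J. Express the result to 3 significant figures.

k = Gd⁴/(8D³N_a) = (40.6×10³)(7.5⁴)/(8·55.0³·6) = 16.086 N/mm
U = ½kδ² = 0.5 × 16.086 × 79.1² = 50323 N·mm = 50.323 J

50.3 J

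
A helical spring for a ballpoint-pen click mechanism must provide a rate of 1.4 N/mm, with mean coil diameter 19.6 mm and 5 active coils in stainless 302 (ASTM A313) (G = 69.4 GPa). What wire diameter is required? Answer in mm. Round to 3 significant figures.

1.57 mm

d = (8D³N_a·k / G)^(1/4) = (8·19.6³·5·1.4 / (69.4×10³))^0.25
  = (6.0757)^0.25 = 1.5700 mm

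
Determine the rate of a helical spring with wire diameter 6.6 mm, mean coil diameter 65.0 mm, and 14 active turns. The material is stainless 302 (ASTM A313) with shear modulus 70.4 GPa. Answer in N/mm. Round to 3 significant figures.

k = Gd⁴/(8D³N_a) = (70.4×10³ × 6.6⁴) / (8 × 65.0³ × 14)
  = 1.33582e+08 / 3.0758e+07 = 4.343 N/mm

4.34 N/mm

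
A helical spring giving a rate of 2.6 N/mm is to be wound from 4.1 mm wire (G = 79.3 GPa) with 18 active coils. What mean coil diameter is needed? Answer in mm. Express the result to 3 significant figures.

39.1 mm

D = (Gd⁴/(8N_a·k))^(1/3) = (79.3×10³·4.1⁴/(8·18·2.6))^(1/3)
  = (59851.2)^(1/3) = 39.1163 mm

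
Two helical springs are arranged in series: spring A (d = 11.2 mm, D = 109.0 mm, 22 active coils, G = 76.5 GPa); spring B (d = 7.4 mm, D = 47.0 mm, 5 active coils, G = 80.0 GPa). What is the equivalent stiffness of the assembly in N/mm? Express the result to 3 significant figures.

4.84 N/mm

k_A = Gd⁴/(8D³N_a) = (76.5×10³)(11.2⁴)/(8·109.0³·22) = 5.2813 N/mm
k_B = Gd⁴/(8D³N_a) = (80.0×10³)(7.4⁴)/(8·47.0³·5) = 57.765 N/mm
Series: 1/k_eq = 1/5.2813 + 1/57.765 = 0.20666; k_eq = 4.8389 N/mm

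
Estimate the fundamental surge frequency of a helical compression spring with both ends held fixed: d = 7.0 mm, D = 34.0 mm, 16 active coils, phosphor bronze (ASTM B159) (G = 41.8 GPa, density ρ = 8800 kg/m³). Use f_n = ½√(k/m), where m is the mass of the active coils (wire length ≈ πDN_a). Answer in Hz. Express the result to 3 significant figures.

k = Gd⁴/(8D³N_a) = (41.8×10³)(7.0⁴)/(8·34.0³·16) = 19.949 N/mm = 19949 N/m
Wire length L = πDN_a = π·34.0·16 = 1709 mm
m = ρ·(πd²/4)·L = 8800 × 38.485×10⁻⁶ m² × 1.709 m = 0.57879 kg
f_n = ½√(k/m) = 0.5·√(19949/0.57879) = 0.5·√(34467) = 92.827 Hz

92.8 Hz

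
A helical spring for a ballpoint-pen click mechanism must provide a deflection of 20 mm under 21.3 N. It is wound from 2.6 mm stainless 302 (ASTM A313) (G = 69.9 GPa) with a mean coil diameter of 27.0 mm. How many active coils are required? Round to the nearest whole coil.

Required rate k = F/δ = 21.3/20 = 1.065 N/mm
N_a = Gd⁴/(8D³k) = (69.9×10³ × 2.6⁴)/(8 × 27.0³ × 1.065)
    = 3.19426e+06 / 167699 = 19.05 → 19 coils

19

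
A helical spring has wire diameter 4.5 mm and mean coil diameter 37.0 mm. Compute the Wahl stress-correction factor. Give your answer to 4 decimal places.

1.1786

C = D/d = 37.0/4.5 = 8.2222
K_W = (4C−1)/(4C−4) + 0.615/C = 31.889/28.889 + 0.0748 = 1.1786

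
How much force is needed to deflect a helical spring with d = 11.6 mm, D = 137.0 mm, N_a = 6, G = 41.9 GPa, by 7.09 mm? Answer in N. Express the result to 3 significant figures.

k = Gd⁴/(8D³N_a) = (41.9×10³)(11.6⁴)/(8·137.0³·6) = 6.1467 N/mm
F = k·δ = 6.1467 × 7.09 = 43.58 N

43.6 N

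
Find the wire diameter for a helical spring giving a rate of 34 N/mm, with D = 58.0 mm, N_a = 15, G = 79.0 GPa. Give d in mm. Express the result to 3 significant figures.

d = (8D³N_a·k / G)^(1/4) = (8·58.0³·15·34 / (79.0×10³))^0.25
  = (10077)^0.25 = 10.0191 mm

10.0 mm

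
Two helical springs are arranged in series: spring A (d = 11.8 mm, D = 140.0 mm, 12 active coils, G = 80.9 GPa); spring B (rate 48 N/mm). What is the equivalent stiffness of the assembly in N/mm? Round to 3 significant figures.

5.30 N/mm

k_A = Gd⁴/(8D³N_a) = (80.9×10³)(11.8⁴)/(8·140.0³·12) = 5.9542 N/mm
Series: 1/k_eq = 1/5.9542 + 1/48 = 0.18878; k_eq = 5.2971 N/mm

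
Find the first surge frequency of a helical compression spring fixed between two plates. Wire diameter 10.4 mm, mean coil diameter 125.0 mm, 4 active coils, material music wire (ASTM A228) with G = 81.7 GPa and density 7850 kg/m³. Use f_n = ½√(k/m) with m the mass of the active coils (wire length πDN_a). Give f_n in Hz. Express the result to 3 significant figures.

60.4 Hz

k = Gd⁴/(8D³N_a) = (81.7×10³)(10.4⁴)/(8·125.0³·4) = 15.292 N/mm = 15292 N/m
Wire length L = πDN_a = π·125.0·4 = 1570.8 mm
m = ρ·(πd²/4)·L = 7850 × 84.949×10⁻⁶ m² × 1.5708 m = 1.0475 kg
f_n = ½√(k/m) = 0.5·√(15292/1.0475) = 0.5·√(14599) = 60.414 Hz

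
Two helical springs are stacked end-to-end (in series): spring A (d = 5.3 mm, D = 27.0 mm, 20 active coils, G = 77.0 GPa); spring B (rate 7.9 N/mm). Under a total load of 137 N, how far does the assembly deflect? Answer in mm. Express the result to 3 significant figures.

k_A = Gd⁴/(8D³N_a) = (77.0×10³)(5.3⁴)/(8·27.0³·20) = 19.292 N/mm
Series: 1/k_eq = 1/19.292 + 1/7.9 = 0.17842; k_eq = 5.6049 N/mm
δ = F/k_eq = 137/5.6049 = 24.443 mm

24.4 mm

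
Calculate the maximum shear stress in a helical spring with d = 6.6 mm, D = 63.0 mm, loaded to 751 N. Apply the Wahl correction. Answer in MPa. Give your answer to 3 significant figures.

Spring index C = D/d = 63.0/6.6 = 9.5455
K_W = (4C−1)/(4C−4) + 0.615/C = 37.182/34.182 + 0.0644 = 1.1522
τ₀ = 8FD/(πd³) = 8·751·63.0/(π·6.6³) = 378504/903.2 = 419.07 MPa
τ_max = K·τ₀ = 1.1522 × 419.07 = 482.85 MPa

483 MPa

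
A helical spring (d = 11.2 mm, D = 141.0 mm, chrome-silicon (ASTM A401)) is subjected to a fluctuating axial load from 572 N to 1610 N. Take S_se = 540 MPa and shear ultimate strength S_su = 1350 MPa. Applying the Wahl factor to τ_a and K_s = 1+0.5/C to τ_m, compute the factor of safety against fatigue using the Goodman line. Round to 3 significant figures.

2.05

C = D/d = 141.0/11.2 = 12.5893; K_W = (4C−1)/(4C−4)+0.615/C = 1.1136; K_s = 1+0.5/C = 1.0397
F_a = (F_max−F_min)/2 = 519 N; F_m = (F_max+F_min)/2 = 1091 N
τ_a = K_W·8F_aD/(πd³) = 1.1136 × 132.64 = 147.7 MPa
τ_m = K_s·8F_mD/(πd³) = 1.0397 × 278.82 = 289.9 MPa
Goodman: 1/n_f = τ_a/S_se + τ_m/S_su = 147.7/540 + 289.9/1350 = 0.27352 + 0.21474 = 0.48826
n_f = 1/0.48826 = 2.048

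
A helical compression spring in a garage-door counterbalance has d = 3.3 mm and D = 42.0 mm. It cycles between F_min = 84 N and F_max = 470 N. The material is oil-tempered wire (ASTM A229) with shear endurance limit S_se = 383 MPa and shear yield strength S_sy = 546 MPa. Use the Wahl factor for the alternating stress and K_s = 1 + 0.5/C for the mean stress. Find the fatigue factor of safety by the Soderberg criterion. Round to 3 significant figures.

0.309

C = D/d = 42.0/3.3 = 12.7273; K_W = (4C−1)/(4C−4)+0.615/C = 1.1123; K_s = 1+0.5/C = 1.0393
F_a = (F_max−F_min)/2 = 193 N; F_m = (F_max+F_min)/2 = 277 N
τ_a = K_W·8F_aD/(πd³) = 1.1123 × 574.39 = 638.88 MPa
τ_m = K_s·8F_mD/(πd³) = 1.0393 × 824.38 = 856.77 MPa
Soderberg: 1/n_f = τ_a/S_se + τ_m/S_sy = 638.88/383 + 856.77/546 = 1.66809 + 1.56917 = 3.2373
n_f = 1/3.2373 = 0.3089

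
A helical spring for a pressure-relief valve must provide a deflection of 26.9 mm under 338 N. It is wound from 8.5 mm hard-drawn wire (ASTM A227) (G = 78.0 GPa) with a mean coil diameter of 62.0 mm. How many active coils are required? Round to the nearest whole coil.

Required rate k = F/δ = 338/26.9 = 12.565 N/mm
N_a = Gd⁴/(8D³k) = (78.0×10³ × 8.5⁴)/(8 × 62.0³ × 12.565)
    = 4.07165e+08 / 2.39568e+07 = 17 → 17 coils

17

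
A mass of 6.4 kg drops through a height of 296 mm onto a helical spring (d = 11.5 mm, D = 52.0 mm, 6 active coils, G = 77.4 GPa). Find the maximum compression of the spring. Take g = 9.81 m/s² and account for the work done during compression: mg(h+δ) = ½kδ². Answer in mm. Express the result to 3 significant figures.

k = Gd⁴/(8D³N_a) = (77.4×10³)(11.5⁴)/(8·52.0³·6) = 200.58 N/mm
W = mg = 6.4 × 9.81 = 62.784 N
½kδ² − Wδ − Wh = 0 → δ = (W + √(W² + 2kWh))/k
δ = (62.784 + √(3941.8 + 7.45507e+06))/200.58 = (62.784 + 2731.1)/200.58 = 13.929 mm

13.9 mm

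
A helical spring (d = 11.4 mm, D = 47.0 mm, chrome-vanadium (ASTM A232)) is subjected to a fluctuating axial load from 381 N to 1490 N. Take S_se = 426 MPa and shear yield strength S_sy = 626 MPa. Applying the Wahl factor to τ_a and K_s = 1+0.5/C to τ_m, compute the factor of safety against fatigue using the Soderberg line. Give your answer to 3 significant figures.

C = D/d = 47.0/11.4 = 4.1228; K_W = (4C−1)/(4C−4)+0.615/C = 1.3893; K_s = 1+0.5/C = 1.1213
F_a = (F_max−F_min)/2 = 554.5 N; F_m = (F_max+F_min)/2 = 935.5 N
τ_a = K_W·8F_aD/(πd³) = 1.3893 × 44.795 = 62.235 MPa
τ_m = K_s·8F_mD/(πd³) = 1.1213 × 75.573 = 84.738 MPa
Soderberg: 1/n_f = τ_a/S_se + τ_m/S_sy = 62.235/426 + 84.738/626 = 0.14609 + 0.13536 = 0.28146
n_f = 1/0.28146 = 3.553

3.55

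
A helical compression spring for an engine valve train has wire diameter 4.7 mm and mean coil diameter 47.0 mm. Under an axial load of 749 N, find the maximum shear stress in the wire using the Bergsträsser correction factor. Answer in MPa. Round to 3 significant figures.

980 MPa

Spring index C = D/d = 47.0/4.7 = 10.0000
K_B = (4C+2)/(4C−3) = 42.000/37.000 = 1.1351
τ₀ = 8FD/(πd³) = 8·749·47.0/(π·4.7³) = 281624/326.17 = 863.43 MPa
τ_max = K·τ₀ = 1.1351 × 863.43 = 980.11 MPa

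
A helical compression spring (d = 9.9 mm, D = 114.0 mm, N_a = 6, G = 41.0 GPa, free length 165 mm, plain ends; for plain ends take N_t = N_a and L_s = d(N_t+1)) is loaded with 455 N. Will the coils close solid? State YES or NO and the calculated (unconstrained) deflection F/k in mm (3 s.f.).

k = Gd⁴/(8D³N_a) = (41.0×10³)(9.9⁴)/(8·114.0³·6) = 5.5382 N/mm
N_t = 6; L_s = 9.9·7 = 69.3 mm; δ_solid = L₀ − L_s = 165 − 69.3 = 95.7 mm
δ = F/k = 455/5.5382 = 82.157 mm
δ < δ_solid → spring does not go solid

NO, δ = 82.2 mm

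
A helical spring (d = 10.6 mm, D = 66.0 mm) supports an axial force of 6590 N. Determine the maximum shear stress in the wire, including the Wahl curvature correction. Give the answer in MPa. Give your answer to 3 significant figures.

Spring index C = D/d = 66.0/10.6 = 6.2264
K_W = (4C−1)/(4C−4) + 0.615/C = 23.906/20.906 + 0.0988 = 1.2423
τ₀ = 8FD/(πd³) = 8·6590·66.0/(π·10.6³) = 3.47952e+06/3741.7 = 929.93 MPa
τ_max = K·τ₀ = 1.2423 × 929.93 = 1155.2 MPa

1160 MPa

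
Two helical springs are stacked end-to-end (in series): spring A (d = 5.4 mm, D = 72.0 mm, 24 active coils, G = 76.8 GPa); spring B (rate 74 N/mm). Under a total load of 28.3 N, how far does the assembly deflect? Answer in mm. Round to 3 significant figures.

k_A = Gd⁴/(8D³N_a) = (76.8×10³)(5.4⁴)/(8·72.0³·24) = 0.91125 N/mm
Series: 1/k_eq = 1/0.91125 + 1/74 = 1.1109; k_eq = 0.90017 N/mm
δ = F/k_eq = 28.3/0.90017 = 31.439 mm

31.4 mm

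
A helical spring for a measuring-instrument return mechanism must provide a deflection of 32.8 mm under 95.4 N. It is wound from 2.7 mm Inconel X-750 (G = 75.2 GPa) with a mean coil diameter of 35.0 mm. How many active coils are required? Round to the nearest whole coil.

Required rate k = F/δ = 95.4/32.8 = 2.9085 N/mm
N_a = Gd⁴/(8D³k) = (75.2×10³ × 2.7⁴)/(8 × 35.0³ × 2.9085)
    = 3.99644e+06 / 997628 = 4.006 → 4 coils

4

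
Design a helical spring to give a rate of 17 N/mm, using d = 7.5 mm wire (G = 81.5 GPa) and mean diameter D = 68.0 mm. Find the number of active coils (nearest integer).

6

N_a = Gd⁴/(8D³k) = (81.5×10³ × 7.5⁴)/(8 × 68.0³ × 17)
    = 2.57871e+08 / 4.27628e+07 = 6.03 → 6 coils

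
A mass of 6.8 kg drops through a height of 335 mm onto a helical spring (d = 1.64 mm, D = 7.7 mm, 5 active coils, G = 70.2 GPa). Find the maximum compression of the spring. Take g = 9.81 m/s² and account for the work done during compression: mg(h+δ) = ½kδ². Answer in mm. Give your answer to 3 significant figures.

42.6 mm

k = Gd⁴/(8D³N_a) = (70.2×10³)(1.64⁴)/(8·7.7³·5) = 27.809 N/mm
W = mg = 6.8 × 9.81 = 66.708 N
½kδ² − Wδ − Wh = 0 → δ = (W + √(W² + 2kWh))/k
δ = (66.708 + √(4450 + 1.24289e+06))/27.809 = (66.708 + 1116.8)/27.809 = 42.561 mm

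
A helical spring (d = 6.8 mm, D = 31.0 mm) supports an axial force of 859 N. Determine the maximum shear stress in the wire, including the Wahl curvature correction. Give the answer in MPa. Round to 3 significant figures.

290 MPa

Spring index C = D/d = 31.0/6.8 = 4.5588
K_W = (4C−1)/(4C−4) + 0.615/C = 17.235/14.235 + 0.1349 = 1.3456
τ₀ = 8FD/(πd³) = 8·859·31.0/(π·6.8³) = 213032/987.82 = 215.66 MPa
τ_max = K·τ₀ = 1.3456 × 215.66 = 290.2 MPa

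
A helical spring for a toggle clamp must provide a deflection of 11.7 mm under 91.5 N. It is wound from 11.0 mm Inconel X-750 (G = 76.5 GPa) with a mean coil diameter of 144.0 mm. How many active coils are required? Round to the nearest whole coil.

Required rate k = F/δ = 91.5/11.7 = 7.8205 N/mm
N_a = Gd⁴/(8D³k) = (76.5×10³ × 11.0⁴)/(8 × 144.0³ × 7.8205)
    = 1.12004e+09 / 1.86815e+08 = 5.995 → 6 coils

6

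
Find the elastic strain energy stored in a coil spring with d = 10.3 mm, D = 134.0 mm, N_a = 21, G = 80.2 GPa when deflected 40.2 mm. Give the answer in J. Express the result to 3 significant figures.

1.80 J

k = Gd⁴/(8D³N_a) = (80.2×10³)(10.3⁴)/(8·134.0³·21) = 2.2331 N/mm
U = ½kδ² = 0.5 × 2.2331 × 40.2² = 1804.4 N·mm = 1.8044 J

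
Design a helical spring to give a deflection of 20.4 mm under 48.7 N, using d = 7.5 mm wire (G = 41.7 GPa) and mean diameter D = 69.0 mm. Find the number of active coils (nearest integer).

21

Required rate k = F/δ = 48.7/20.4 = 2.3873 N/mm
N_a = Gd⁴/(8D³k) = (41.7×10³ × 7.5⁴)/(8 × 69.0³ × 2.3873)
    = 1.31941e+08 / 6.27388e+06 = 21.03 → 21 coils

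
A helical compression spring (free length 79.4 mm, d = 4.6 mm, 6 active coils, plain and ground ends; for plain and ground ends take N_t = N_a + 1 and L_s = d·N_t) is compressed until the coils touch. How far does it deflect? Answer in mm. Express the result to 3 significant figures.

N_t = 7; L_s = 4.6·7 = 32.2 mm
δ_solid = L₀ − L_s = 79.4 − 32.2 = 47.2 mm

47.2 mm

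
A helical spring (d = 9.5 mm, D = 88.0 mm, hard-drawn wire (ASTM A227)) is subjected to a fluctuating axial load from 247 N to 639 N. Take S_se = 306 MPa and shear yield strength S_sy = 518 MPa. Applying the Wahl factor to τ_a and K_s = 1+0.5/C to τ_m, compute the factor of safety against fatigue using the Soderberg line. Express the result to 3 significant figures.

2.33

C = D/d = 88.0/9.5 = 9.2632; K_W = (4C−1)/(4C−4)+0.615/C = 1.1572; K_s = 1+0.5/C = 1.0540
F_a = (F_max−F_min)/2 = 196 N; F_m = (F_max+F_min)/2 = 443 N
τ_a = K_W·8F_aD/(πd³) = 1.1572 × 51.228 = 59.279 MPa
τ_m = K_s·8F_mD/(πd³) = 1.0540 × 115.79 = 122.04 MPa
Soderberg: 1/n_f = τ_a/S_se + τ_m/S_sy = 59.279/306 + 122.04/518 = 0.19372 + 0.23559 = 0.42931
n_f = 1/0.42931 = 2.329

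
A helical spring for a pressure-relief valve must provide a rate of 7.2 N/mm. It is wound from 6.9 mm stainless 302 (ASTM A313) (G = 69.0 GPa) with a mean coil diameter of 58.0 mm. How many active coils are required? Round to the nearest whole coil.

14

N_a = Gd⁴/(8D³k) = (69.0×10³ × 6.9⁴)/(8 × 58.0³ × 7.2)
    = 1.56403e+08 / 1.12385e+07 = 13.92 → 14 coils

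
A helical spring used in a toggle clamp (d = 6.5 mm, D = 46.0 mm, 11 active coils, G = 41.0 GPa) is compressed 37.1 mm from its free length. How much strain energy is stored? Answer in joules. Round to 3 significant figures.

k = Gd⁴/(8D³N_a) = (41.0×10³)(6.5⁴)/(8·46.0³·11) = 8.5444 N/mm
U = ½kδ² = 0.5 × 8.5444 × 37.1² = 5880.3 N·mm = 5.8803 J

5.88 J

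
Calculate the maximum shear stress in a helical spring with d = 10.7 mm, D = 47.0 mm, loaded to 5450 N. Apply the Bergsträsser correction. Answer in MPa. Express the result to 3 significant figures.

Spring index C = D/d = 47.0/10.7 = 4.3925
K_B = (4C+2)/(4C−3) = 19.570/14.570 = 1.3432
τ₀ = 8FD/(πd³) = 8·5450·47.0/(π·10.7³) = 2.0492e+06/3848.6 = 532.46 MPa
τ_max = K·τ₀ = 1.3432 × 532.46 = 715.18 MPa

715 MPa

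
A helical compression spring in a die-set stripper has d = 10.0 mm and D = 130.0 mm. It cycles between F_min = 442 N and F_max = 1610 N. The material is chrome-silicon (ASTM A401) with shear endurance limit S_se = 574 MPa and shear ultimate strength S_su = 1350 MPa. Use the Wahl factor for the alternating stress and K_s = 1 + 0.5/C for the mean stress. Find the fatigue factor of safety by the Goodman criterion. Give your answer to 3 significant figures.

C = D/d = 130.0/10.0 = 13.0000; K_W = (4C−1)/(4C−4)+0.615/C = 1.1098; K_s = 1+0.5/C = 1.0385
F_a = (F_max−F_min)/2 = 584 N; F_m = (F_max+F_min)/2 = 1026 N
τ_a = K_W·8F_aD/(πd³) = 1.1098 × 193.33 = 214.56 MPa
τ_m = K_s·8F_mD/(πd³) = 1.0385 × 339.65 = 352.71 MPa
Goodman: 1/n_f = τ_a/S_se + τ_m/S_su = 214.56/574 + 352.71/1350 = 0.37379 + 0.26127 = 0.63506
n_f = 1/0.63506 = 1.575

1.57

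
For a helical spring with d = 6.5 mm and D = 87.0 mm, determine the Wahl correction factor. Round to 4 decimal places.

C = D/d = 87.0/6.5 = 13.3846
K_W = (4C−1)/(4C−4) + 0.615/C = 52.538/49.538 + 0.0459 = 1.1065

1.1065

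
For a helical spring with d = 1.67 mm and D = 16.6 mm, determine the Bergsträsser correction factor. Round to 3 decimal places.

1.136

C = D/d = 16.6/1.67 = 9.9401
K_B = (4C+2)/(4C−3) = 41.760/36.760 = 1.1360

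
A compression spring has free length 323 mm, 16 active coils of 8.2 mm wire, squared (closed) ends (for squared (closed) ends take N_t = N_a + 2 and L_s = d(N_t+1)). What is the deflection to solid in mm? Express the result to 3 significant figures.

167 mm

N_t = 18; L_s = 8.2·19 = 155.8 mm
δ_solid = L₀ − L_s = 323 − 155.8 = 167.2 mm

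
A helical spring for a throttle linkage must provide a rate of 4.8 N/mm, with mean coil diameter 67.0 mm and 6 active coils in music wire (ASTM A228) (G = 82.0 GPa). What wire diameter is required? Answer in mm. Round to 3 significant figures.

d = (8D³N_a·k / G)^(1/4) = (8·67.0³·6·4.8 / (82.0×10³))^0.25
  = (845.07)^0.25 = 5.3917 mm

5.39 mm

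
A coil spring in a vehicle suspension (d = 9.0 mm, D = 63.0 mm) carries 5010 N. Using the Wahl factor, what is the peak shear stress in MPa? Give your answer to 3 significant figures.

1340 MPa

Spring index C = D/d = 63.0/9.0 = 7.0000
K_W = (4C−1)/(4C−4) + 0.615/C = 27.000/24.000 + 0.0879 = 1.2129
τ₀ = 8FD/(πd³) = 8·5010·63.0/(π·9.0³) = 2.52504e+06/2290.2 = 1102.5 MPa
τ_max = K·τ₀ = 1.2129 × 1102.5 = 1337.2 MPa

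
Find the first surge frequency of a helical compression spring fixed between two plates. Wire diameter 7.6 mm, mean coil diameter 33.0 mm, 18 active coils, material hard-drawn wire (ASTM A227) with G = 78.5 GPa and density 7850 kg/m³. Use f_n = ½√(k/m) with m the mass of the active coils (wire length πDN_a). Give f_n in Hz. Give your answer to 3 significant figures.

k = Gd⁴/(8D³N_a) = (78.5×10³)(7.6⁴)/(8·33.0³·18) = 50.608 N/mm = 50608 N/m
Wire length L = πDN_a = π·33.0·18 = 1866.1 mm
m = ρ·(πd²/4)·L = 7850 × 45.365×10⁻⁶ m² × 1.8661 m = 0.66454 kg
f_n = ½√(k/m) = 0.5·√(50608/0.66454) = 0.5·√(76155) = 137.98 Hz

138 Hz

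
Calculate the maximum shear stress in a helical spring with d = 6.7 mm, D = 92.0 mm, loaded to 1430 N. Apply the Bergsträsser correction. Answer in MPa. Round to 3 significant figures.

1220 MPa

Spring index C = D/d = 92.0/6.7 = 13.7313
K_B = (4C+2)/(4C−3) = 56.925/51.925 = 1.0963
τ₀ = 8FD/(πd³) = 8·1430·92.0/(π·6.7³) = 1.05248e+06/944.87 = 1113.9 MPa
τ_max = K·τ₀ = 1.0963 × 1113.9 = 1221.1 MPa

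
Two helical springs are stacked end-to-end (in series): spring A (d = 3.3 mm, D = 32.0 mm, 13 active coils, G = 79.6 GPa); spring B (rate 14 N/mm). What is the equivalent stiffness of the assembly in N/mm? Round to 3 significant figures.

k_A = Gd⁴/(8D³N_a) = (79.6×10³)(3.3⁴)/(8·32.0³·13) = 2.77 N/mm
Series: 1/k_eq = 1/2.77 + 1/14 = 0.43243; k_eq = 2.3125 N/mm

2.31 N/mm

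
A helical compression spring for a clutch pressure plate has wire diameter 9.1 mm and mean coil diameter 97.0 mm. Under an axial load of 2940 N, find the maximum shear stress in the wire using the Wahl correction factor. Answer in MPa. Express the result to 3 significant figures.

Spring index C = D/d = 97.0/9.1 = 10.6593
K_W = (4C−1)/(4C−4) + 0.615/C = 41.637/38.637 + 0.0577 = 1.1353
τ₀ = 8FD/(πd³) = 8·2940·97.0/(π·9.1³) = 2.28144e+06/2367.4 = 963.68 MPa
τ_max = K·τ₀ = 1.1353 × 963.68 = 1094.1 MPa

1090 MPa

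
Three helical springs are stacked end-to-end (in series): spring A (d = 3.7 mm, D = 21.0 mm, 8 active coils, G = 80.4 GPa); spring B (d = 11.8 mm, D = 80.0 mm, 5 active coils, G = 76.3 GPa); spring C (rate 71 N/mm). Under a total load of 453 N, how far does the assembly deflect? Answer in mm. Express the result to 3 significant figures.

30.5 mm

k_A = Gd⁴/(8D³N_a) = (80.4×10³)(3.7⁴)/(8·21.0³·8) = 25.423 N/mm
k_B = Gd⁴/(8D³N_a) = (76.3×10³)(11.8⁴)/(8·80.0³·5) = 72.231 N/mm
Series: 1/k_eq = 1/25.423 + 1/72.231 + 1/71 = 0.067264; k_eq = 14.867 N/mm
δ = F/k_eq = 453/14.867 = 30.47 mm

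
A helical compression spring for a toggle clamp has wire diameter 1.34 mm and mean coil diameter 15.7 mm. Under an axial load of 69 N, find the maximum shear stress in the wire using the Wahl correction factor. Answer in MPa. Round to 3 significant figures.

Spring index C = D/d = 15.7/1.34 = 11.7164
K_W = (4C−1)/(4C−4) + 0.615/C = 45.866/42.866 + 0.0525 = 1.1225
τ₀ = 8FD/(πd³) = 8·69·15.7/(π·1.34³) = 8666.4/7.559 = 1146.5 MPa
τ_max = K·τ₀ = 1.1225 × 1146.5 = 1286.9 MPa

1290 MPa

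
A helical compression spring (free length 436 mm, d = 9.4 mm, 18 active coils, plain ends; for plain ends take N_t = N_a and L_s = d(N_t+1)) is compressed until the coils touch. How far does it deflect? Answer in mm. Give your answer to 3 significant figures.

257 mm

N_t = 18; L_s = 9.4·19 = 178.6 mm
δ_solid = L₀ − L_s = 436 − 178.6 = 257.4 mm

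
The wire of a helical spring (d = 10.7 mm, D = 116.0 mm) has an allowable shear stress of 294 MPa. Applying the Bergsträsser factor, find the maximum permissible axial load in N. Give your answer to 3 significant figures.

C = D/d = 116.0/10.7 = 10.8411
K_B = (4C+2)/(4C−3) = 45.364/40.364 = 1.1239
τ_max = K·8FD/(πd³) → F_max = τ_allow·πd³/(8DK)
F_max = 294·π·10.7³/(8·116.0·1.1239) = 1.1315e+06/1043 = 1084.9 N

1080 N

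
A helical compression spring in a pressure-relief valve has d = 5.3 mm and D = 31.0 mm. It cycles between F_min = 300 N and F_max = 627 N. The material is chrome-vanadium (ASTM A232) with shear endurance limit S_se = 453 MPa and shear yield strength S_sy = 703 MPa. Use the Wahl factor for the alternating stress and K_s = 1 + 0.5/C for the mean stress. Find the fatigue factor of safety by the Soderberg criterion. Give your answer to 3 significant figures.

1.61

C = D/d = 31.0/5.3 = 5.8491; K_W = (4C−1)/(4C−4)+0.615/C = 1.2598; K_s = 1+0.5/C = 1.0855
F_a = (F_max−F_min)/2 = 163.5 N; F_m = (F_max+F_min)/2 = 463.5 N
τ_a = K_W·8F_aD/(πd³) = 1.2598 × 86.695 = 109.22 MPa
τ_m = K_s·8F_mD/(πd³) = 1.0855 × 245.77 = 266.78 MPa
Soderberg: 1/n_f = τ_a/S_se + τ_m/S_sy = 109.22/453 + 266.78/703 = 0.24110 + 0.37948 = 0.62058
n_f = 1/0.62058 = 1.611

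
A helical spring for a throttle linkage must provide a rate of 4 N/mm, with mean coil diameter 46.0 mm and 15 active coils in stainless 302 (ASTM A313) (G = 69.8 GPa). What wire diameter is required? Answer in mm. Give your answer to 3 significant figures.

d = (8D³N_a·k / G)^(1/4) = (8·46.0³·15·4 / (69.8×10³))^0.25
  = (669.36)^0.25 = 5.0865 mm

5.09 mm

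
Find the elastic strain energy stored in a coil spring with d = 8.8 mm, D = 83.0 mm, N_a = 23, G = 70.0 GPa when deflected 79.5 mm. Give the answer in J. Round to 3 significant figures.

12.6 J

k = Gd⁴/(8D³N_a) = (70.0×10³)(8.8⁴)/(8·83.0³·23) = 3.99 N/mm
U = ½kδ² = 0.5 × 3.99 × 79.5² = 12609 N·mm = 12.609 J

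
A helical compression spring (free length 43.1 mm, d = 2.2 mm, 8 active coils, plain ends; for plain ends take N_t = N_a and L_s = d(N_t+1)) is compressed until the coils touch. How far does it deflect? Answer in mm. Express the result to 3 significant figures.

N_t = 8; L_s = 2.2·9 = 19.8 mm
δ_solid = L₀ − L_s = 43.1 − 19.8 = 23.3 mm

23.3 mm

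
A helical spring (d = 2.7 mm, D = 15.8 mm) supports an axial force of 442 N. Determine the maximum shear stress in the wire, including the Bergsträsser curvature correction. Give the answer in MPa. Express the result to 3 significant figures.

1120 MPa

Spring index C = D/d = 15.8/2.7 = 5.8519
K_B = (4C+2)/(4C−3) = 25.407/20.407 = 1.2450
τ₀ = 8FD/(πd³) = 8·442·15.8/(π·2.7³) = 55868.8/61.836 = 903.5 MPa
τ_max = K·τ₀ = 1.2450 × 903.5 = 1124.9 MPa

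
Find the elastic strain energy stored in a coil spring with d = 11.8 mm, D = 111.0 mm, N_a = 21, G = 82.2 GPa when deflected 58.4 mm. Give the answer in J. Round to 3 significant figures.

11.8 J

k = Gd⁴/(8D³N_a) = (82.2×10³)(11.8⁴)/(8·111.0³·21) = 6.9362 N/mm
U = ½kδ² = 0.5 × 6.9362 × 58.4² = 11828 N·mm = 11.828 J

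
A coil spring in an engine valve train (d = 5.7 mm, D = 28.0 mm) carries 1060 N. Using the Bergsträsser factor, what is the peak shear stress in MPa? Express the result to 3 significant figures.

Spring index C = D/d = 28.0/5.7 = 4.9123
K_B = (4C+2)/(4C−3) = 21.649/16.649 = 1.3003
τ₀ = 8FD/(πd³) = 8·1060·28.0/(π·5.7³) = 237440/581.8 = 408.11 MPa
τ_max = K·τ₀ = 1.3003 × 408.11 = 530.67 MPa

531 MPa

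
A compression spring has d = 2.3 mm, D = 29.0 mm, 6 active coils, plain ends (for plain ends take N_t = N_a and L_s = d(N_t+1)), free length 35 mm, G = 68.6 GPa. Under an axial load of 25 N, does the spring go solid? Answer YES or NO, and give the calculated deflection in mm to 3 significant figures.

NO, δ = 15.2 mm

k = Gd⁴/(8D³N_a) = (68.6×10³)(2.3⁴)/(8·29.0³·6) = 1.6398 N/mm
N_t = 6; L_s = 2.3·7 = 16.1 mm; δ_solid = L₀ − L_s = 35 − 16.1 = 18.9 mm
δ = F/k = 25/1.6398 = 15.245 mm
δ < δ_solid → spring does not go solid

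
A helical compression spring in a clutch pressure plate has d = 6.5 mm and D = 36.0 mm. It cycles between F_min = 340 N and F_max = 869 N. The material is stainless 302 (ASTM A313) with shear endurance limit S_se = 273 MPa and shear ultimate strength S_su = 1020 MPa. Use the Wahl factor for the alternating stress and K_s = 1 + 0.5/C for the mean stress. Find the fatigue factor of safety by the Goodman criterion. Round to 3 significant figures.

1.59

C = D/d = 36.0/6.5 = 5.5385; K_W = (4C−1)/(4C−4)+0.615/C = 1.2763; K_s = 1+0.5/C = 1.0903
F_a = (F_max−F_min)/2 = 264.5 N; F_m = (F_max+F_min)/2 = 604.5 N
τ_a = K_W·8F_aD/(πd³) = 1.2763 × 88.293 = 112.69 MPa
τ_m = K_s·8F_mD/(πd³) = 1.0903 × 201.79 = 220.01 MPa
Goodman: 1/n_f = τ_a/S_se + τ_m/S_su = 112.69/273 + 220.01/1020 = 0.41278 + 0.21569 = 0.62847
n_f = 1/0.62847 = 1.591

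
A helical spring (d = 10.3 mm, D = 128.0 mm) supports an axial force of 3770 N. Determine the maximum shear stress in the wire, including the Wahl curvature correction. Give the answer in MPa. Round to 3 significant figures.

1250 MPa

Spring index C = D/d = 128.0/10.3 = 12.4272
K_W = (4C−1)/(4C−4) + 0.615/C = 48.709/45.709 + 0.0495 = 1.1151
τ₀ = 8FD/(πd³) = 8·3770·128.0/(π·10.3³) = 3.86048e+06/3432.9 = 1124.6 MPa
τ_max = K·τ₀ = 1.1151 × 1124.6 = 1254 MPa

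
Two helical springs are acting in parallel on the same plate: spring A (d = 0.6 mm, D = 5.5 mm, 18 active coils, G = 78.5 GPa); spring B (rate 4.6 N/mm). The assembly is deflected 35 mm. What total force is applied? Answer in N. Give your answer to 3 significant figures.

176 N

k_A = Gd⁴/(8D³N_a) = (78.5×10³)(0.6⁴)/(8·5.5³·18) = 0.42464 N/mm
Parallel: k_eq = 0.42464 + 4.6 = 5.0246 N/mm
F = k_eq·δ = 5.0246·35 = 175.86 N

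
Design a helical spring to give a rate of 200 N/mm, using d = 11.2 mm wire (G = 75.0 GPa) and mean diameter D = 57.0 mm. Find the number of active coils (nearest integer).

N_a = Gd⁴/(8D³k) = (75.0×10³ × 11.2⁴)/(8 × 57.0³ × 200)
    = 1.18014e+09 / 2.96309e+08 = 3.983 → 4 coils

4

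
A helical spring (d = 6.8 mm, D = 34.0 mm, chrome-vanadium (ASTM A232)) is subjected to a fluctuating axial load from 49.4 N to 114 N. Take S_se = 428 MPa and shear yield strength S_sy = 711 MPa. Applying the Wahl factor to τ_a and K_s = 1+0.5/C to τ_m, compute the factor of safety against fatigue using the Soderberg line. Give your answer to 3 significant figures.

16.1

C = D/d = 34.0/6.8 = 5.0000; K_W = (4C−1)/(4C−4)+0.615/C = 1.3105; K_s = 1+0.5/C = 1.1000
F_a = (F_max−F_min)/2 = 32.3 N; F_m = (F_max+F_min)/2 = 81.7 N
τ_a = K_W·8F_aD/(πd³) = 1.3105 × 8.894 = 11.656 MPa
τ_m = K_s·8F_mD/(πd³) = 1.1000 × 22.496 = 24.746 MPa
Soderberg: 1/n_f = τ_a/S_se + τ_m/S_sy = 11.656/428 + 24.746/711 = 0.02723 + 0.03480 = 0.062037
n_f = 1/0.062037 = 16.12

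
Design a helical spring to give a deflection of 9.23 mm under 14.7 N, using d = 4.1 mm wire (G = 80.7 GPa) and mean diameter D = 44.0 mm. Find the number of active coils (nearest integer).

Required rate k = F/δ = 14.7/9.23 = 1.5926 N/mm
N_a = Gd⁴/(8D³k) = (80.7×10³ × 4.1⁴)/(8 × 44.0³ × 1.5926)
    = 2.28039e+07 / 1.08533e+06 = 21.01 → 21 coils

21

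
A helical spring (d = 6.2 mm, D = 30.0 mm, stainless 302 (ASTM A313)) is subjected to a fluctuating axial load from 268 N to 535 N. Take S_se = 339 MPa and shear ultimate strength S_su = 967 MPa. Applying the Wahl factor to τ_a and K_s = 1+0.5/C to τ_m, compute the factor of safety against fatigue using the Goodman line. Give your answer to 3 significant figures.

3.19

C = D/d = 30.0/6.2 = 4.8387; K_W = (4C−1)/(4C−4)+0.615/C = 1.3225; K_s = 1+0.5/C = 1.1033
F_a = (F_max−F_min)/2 = 133.5 N; F_m = (F_max+F_min)/2 = 401.5 N
τ_a = K_W·8F_aD/(πd³) = 1.3225 × 42.792 = 56.592 MPa
τ_m = K_s·8F_mD/(πd³) = 1.1033 × 128.7 = 142 MPa
Goodman: 1/n_f = τ_a/S_se + τ_m/S_su = 56.592/339 + 142/967 = 0.16694 + 0.14684 = 0.31378
n_f = 1/0.31378 = 3.187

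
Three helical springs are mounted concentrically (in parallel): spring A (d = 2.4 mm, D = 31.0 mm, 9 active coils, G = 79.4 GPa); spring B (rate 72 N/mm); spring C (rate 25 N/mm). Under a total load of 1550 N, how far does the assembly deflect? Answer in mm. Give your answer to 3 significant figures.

k_A = Gd⁴/(8D³N_a) = (79.4×10³)(2.4⁴)/(8·31.0³·9) = 1.2281 N/mm
Parallel: k_eq = 1.2281 + 72 + 25 = 98.228 N/mm
δ = F/k_eq = 1550/98.228 = 15.78 mm

15.8 mm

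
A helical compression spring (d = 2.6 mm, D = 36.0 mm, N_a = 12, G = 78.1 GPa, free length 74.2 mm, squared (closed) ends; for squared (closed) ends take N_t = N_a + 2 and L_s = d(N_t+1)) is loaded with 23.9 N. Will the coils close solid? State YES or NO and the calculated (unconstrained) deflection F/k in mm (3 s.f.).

NO, δ = 30.0 mm

k = Gd⁴/(8D³N_a) = (78.1×10³)(2.6⁴)/(8·36.0³·12) = 0.79683 N/mm
N_t = 14; L_s = 2.6·15 = 39 mm; δ_solid = L₀ − L_s = 74.2 − 39 = 35.2 mm
δ = F/k = 23.9/0.79683 = 29.994 mm
δ < δ_solid → spring does not go solid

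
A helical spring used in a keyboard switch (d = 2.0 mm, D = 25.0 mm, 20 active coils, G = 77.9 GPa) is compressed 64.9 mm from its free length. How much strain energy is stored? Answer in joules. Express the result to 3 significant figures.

1.05 J

k = Gd⁴/(8D³N_a) = (77.9×10³)(2.0⁴)/(8·25.0³·20) = 0.49856 N/mm
U = ½kδ² = 0.5 × 0.49856 × 64.9² = 1050 N·mm = 1.05 J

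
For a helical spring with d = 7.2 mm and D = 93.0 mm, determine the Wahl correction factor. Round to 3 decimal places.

1.111

C = D/d = 93.0/7.2 = 12.9167
K_W = (4C−1)/(4C−4) + 0.615/C = 50.667/47.667 + 0.0476 = 1.1105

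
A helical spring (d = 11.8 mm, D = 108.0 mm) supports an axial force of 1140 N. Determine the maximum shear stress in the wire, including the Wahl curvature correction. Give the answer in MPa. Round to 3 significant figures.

Spring index C = D/d = 108.0/11.8 = 9.1525
K_W = (4C−1)/(4C−4) + 0.615/C = 35.610/32.610 + 0.0672 = 1.1592
τ₀ = 8FD/(πd³) = 8·1140·108.0/(π·11.8³) = 984960/5161.7 = 190.82 MPa
τ_max = K·τ₀ = 1.1592 × 190.82 = 221.2 MPa

221 MPa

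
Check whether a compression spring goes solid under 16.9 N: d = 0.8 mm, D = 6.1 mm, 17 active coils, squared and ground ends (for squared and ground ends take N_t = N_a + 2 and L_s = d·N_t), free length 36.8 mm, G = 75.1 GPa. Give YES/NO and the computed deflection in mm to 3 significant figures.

k = Gd⁴/(8D³N_a) = (75.1×10³)(0.8⁴)/(8·6.1³·17) = 0.99649 N/mm
N_t = 19; L_s = 0.8·19 = 15.2 mm; δ_solid = L₀ − L_s = 36.8 − 15.2 = 21.6 mm
δ = F/k = 16.9/0.99649 = 16.96 mm
δ < δ_solid → spring does not go solid

NO, δ = 17.0 mm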